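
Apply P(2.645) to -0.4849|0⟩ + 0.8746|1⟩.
-0.4849|0⟩ + (-0.769 + 0.4167i)|1⟩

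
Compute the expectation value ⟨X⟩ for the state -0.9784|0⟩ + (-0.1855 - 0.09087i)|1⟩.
0.363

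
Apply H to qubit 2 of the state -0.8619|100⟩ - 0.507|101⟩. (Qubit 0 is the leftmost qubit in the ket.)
-0.968|100⟩ - 0.251|101⟩

H on qubit 2 mixes each pair of kets that differ only in qubit 2: amplitudes (a, b) of (|…0…⟩, |…1…⟩) become ((a + b)/√2, (a − b)/√2). Kets absent from the input have amplitude 0.
(|100⟩, |101⟩): (a, b) = (-0.8619, -0.507) → (-0.968, -0.251)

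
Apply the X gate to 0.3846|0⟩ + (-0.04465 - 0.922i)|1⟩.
(-0.04465 - 0.922i)|0⟩ + 0.3846|1⟩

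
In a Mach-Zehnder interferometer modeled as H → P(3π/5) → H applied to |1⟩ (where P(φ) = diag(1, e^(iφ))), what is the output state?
(0.6545 - 0.4755i)|0⟩ + (0.3455 + 0.4755i)|1⟩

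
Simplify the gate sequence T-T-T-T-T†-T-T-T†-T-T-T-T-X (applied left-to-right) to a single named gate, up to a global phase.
X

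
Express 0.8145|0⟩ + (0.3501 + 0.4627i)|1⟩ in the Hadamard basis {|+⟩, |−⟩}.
(0.8235 + 0.3272i)|+⟩ + (0.3284 - 0.3272i)|−⟩

With |ψ⟩ = α|0⟩ + β|1⟩, the Hadamard-basis coefficients are ⟨+|ψ⟩ = (α + β)/√2 and ⟨−|ψ⟩ = (α − β)/√2.
Here α = 0.8145, β = (0.3501 + 0.4627i): (α + β)/√2 = (0.8235 + 0.3272i), (α − β)/√2 = (0.3284 - 0.3272i).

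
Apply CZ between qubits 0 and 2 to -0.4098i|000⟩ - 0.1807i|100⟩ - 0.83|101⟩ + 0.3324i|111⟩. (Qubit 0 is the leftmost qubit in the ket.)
-0.4098i|000⟩ - 0.1807i|100⟩ + 0.83|101⟩ - 0.3324i|111⟩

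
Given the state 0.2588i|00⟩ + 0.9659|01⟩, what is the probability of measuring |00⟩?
0.06698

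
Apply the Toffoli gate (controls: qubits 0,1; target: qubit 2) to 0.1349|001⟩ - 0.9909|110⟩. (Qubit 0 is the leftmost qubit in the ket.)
0.1349|001⟩ - 0.9909|111⟩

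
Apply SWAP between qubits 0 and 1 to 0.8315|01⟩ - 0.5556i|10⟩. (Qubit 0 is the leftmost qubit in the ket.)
-0.5556i|01⟩ + 0.8315|10⟩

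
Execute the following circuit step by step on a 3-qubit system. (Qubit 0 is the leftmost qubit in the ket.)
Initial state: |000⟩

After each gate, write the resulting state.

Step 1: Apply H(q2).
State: 1/√2|000⟩ + 1/√2|001⟩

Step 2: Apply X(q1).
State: 1/√2|010⟩ + 1/√2|011⟩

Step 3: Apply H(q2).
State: |010⟩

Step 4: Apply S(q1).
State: i|010⟩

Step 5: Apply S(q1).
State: -|010⟩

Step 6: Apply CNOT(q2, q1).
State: -|010⟩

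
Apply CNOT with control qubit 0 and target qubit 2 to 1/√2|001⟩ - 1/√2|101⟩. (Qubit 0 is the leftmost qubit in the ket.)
1/√2|001⟩ - 1/√2|100⟩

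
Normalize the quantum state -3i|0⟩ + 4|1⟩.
-0.6i|0⟩ + 0.8|1⟩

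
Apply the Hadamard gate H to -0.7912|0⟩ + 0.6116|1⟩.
-0.127|0⟩ - 0.9919|1⟩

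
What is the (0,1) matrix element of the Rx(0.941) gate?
-0.4533i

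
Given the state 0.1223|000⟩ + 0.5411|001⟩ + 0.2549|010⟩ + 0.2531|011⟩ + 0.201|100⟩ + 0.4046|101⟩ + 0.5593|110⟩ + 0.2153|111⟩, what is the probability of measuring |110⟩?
0.3128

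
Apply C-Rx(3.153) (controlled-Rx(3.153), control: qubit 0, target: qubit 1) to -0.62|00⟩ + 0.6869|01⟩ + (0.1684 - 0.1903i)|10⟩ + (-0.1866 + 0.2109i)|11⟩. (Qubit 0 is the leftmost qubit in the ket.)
-0.62|00⟩ + 0.6869|01⟩ + (0.2099 + 0.1877i)|10⟩ + (-0.1892 - 0.1696i)|11⟩

C-Rx(3.153) leaves the control-|0⟩ kets |00⟩, |01⟩ unchanged and applies Rx(3.153) to qubit 1 on the control-|1⟩ pair (|10⟩, |11⟩).
Rx(3.153) = [[cos(θ/2), −i·sin(θ/2)], [−i·sin(θ/2), cos(θ/2)]]; θ = 3.153, cos(θ/2) ≈ -0.00570364, sin(θ/2) ≈ 0.999984.
With a = amp(|10⟩) = (0.1684 - 0.1903i) and b = amp(|11⟩) = (-0.1866 + 0.2109i):
new amp(|10⟩) = (-0.00570364)·a + (-0.999984i)·b = (0.2099 + 0.1877i)
new amp(|11⟩) = (-0.999984i)·a + (-0.00570364)·b = (-0.1892 - 0.1696i)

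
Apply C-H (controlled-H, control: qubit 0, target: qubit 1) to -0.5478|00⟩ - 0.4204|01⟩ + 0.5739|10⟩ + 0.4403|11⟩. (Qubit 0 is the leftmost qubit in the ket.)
-0.5478|00⟩ - 0.4204|01⟩ + 0.7171|10⟩ + 0.09447|11⟩

C-H leaves the control-|0⟩ kets |00⟩, |01⟩ unchanged and applies H to qubit 1 on the control-|1⟩ pair (|10⟩, |11⟩).
H = [[1/√2, 1/√2], [1/√2, -1/√2]].
With a = amp(|10⟩) = 0.5739 and b = amp(|11⟩) = 0.4403:
new amp(|10⟩) = (1/√2)·a + (1/√2)·b = 0.7171
new amp(|11⟩) = (1/√2)·a + (-1/√2)·b = 0.09447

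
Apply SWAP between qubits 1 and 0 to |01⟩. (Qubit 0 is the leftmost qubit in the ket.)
|10⟩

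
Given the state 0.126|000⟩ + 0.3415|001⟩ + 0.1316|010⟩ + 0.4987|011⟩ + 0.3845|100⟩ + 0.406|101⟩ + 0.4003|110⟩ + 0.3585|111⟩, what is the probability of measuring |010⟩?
0.01732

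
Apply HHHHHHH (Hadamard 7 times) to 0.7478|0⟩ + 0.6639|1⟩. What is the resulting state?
0.9982|0⟩ + 0.05933|1⟩

H² = I, so H^7 = H: a single Hadamard. With (a, b) = (0.7478, 0.6639), H gives ((a + b)/√2, (a − b)/√2) = (0.9982, 0.05933).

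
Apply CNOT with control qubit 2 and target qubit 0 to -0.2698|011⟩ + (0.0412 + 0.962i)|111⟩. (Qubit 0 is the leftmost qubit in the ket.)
(0.0412 + 0.962i)|011⟩ - 0.2698|111⟩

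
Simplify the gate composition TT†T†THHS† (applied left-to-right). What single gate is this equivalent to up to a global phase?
S†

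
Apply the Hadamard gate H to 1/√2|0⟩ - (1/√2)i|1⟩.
(1/2 - (1/2)i)|0⟩ + (1/2 + (1/2)i)|1⟩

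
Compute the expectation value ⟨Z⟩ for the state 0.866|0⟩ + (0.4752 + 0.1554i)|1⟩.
0.5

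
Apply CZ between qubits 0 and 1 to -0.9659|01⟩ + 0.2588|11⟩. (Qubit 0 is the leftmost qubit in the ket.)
-0.9659|01⟩ - 0.2588|11⟩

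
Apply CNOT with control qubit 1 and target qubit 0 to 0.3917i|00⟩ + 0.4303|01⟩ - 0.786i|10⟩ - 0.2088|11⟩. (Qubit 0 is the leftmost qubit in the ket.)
0.3917i|00⟩ - 0.2088|01⟩ - 0.786i|10⟩ + 0.4303|11⟩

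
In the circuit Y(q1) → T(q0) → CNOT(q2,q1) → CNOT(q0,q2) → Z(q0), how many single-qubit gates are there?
3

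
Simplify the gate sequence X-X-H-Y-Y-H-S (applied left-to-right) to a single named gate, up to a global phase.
S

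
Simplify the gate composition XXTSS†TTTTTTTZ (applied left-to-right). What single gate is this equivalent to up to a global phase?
Z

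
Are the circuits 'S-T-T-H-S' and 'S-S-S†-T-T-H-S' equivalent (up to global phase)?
Yes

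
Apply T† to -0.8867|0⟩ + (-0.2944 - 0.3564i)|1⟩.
-0.8867|0⟩ + (-0.4602 - 0.04384i)|1⟩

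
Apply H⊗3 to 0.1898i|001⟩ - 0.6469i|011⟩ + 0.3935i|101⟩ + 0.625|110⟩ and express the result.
(0.221 - 0.02249i)|000⟩ + (0.221 + 0.02249i)|001⟩ + (-0.221 + 0.4349i)|010⟩ + (-0.221 - 0.4349i)|011⟩ + (-0.221 - 0.3007i)|100⟩ + (-0.221 + 0.3007i)|101⟩ + (0.221 + 0.1567i)|110⟩ + (0.221 - 0.1567i)|111⟩

H⊗3 gives amp(|y⟩) = (1/2√2) Σ_x (−1)^(x·y) amp(|x⟩), where x·y is the number of positions in which both x and y have a 1.
|000⟩: (0.1898i - 0.6469i + 0.3935i + 0.625)/(2√2) = (0.221 - 0.02249i)
|001⟩: (-0.1898i + 0.6469i - 0.3935i + 0.625)/(2√2) = (0.221 + 0.02249i)
|010⟩: (0.1898i + 0.6469i + 0.3935i - 0.625)/(2√2) = (-0.221 + 0.4349i)
|011⟩: (-0.1898i - 0.6469i - 0.3935i - 0.625)/(2√2) = (-0.221 - 0.4349i)
|100⟩: (0.1898i - 0.6469i - 0.3935i - 0.625)/(2√2) = (-0.221 - 0.3007i)
|101⟩: (-0.1898i + 0.6469i + 0.3935i - 0.625)/(2√2) = (-0.221 + 0.3007i)
|110⟩: (0.1898i + 0.6469i - 0.3935i + 0.625)/(2√2) = (0.221 + 0.1567i)
|111⟩: (-0.1898i - 0.6469i + 0.3935i + 0.625)/(2√2) = (0.221 - 0.1567i)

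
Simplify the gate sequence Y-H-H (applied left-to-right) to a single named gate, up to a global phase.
Y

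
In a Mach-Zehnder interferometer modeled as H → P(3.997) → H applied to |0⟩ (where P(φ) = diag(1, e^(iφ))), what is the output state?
(0.172 - 0.3774i)|0⟩ + (0.828 + 0.3774i)|1⟩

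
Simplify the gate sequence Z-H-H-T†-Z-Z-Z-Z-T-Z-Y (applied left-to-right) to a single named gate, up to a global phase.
Y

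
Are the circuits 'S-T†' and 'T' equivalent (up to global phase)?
Yes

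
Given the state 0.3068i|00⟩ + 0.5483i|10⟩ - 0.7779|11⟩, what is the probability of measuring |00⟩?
0.09413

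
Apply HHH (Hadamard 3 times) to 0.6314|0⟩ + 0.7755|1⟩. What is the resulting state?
0.9948|0⟩ - 0.1019|1⟩

H² = I, so H^3 = H: a single Hadamard. With (a, b) = (0.6314, 0.7755), H gives ((a + b)/√2, (a − b)/√2) = (0.9948, -0.1019).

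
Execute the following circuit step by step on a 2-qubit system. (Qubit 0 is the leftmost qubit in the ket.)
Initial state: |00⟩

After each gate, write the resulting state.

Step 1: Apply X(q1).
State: |01⟩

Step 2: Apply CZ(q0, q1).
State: |01⟩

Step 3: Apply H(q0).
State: 1/√2|01⟩ + 1/√2|11⟩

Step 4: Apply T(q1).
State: (1/2 + (1/2)i)|01⟩ + (1/2 + (1/2)i)|11⟩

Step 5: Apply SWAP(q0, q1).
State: (1/2 + (1/2)i)|10⟩ + (1/2 + (1/2)i)|11⟩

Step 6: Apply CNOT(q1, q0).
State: (1/2 + (1/2)i)|01⟩ + (1/2 + (1/2)i)|10⟩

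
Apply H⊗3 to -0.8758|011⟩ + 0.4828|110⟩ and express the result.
-0.1389|000⟩ + 0.4803|001⟩ + 0.1389|010⟩ - 0.4803|011⟩ - 0.4803|100⟩ + 0.1389|101⟩ + 0.4803|110⟩ - 0.1389|111⟩

H⊗3 gives amp(|y⟩) = (1/2√2) Σ_x (−1)^(x·y) amp(|x⟩), where x·y is the number of positions in which both x and y have a 1.
|000⟩: (-0.8758 + 0.4828)/(2√2) = -0.1389
|001⟩: (0.8758 + 0.4828)/(2√2) = 0.4803
|010⟩: (0.8758 - 0.4828)/(2√2) = 0.1389
|011⟩: (-0.8758 - 0.4828)/(2√2) = -0.4803
|100⟩: (-0.8758 - 0.4828)/(2√2) = -0.4803
|101⟩: (0.8758 - 0.4828)/(2√2) = 0.1389
|110⟩: (0.8758 + 0.4828)/(2√2) = 0.4803
|111⟩: (-0.8758 + 0.4828)/(2√2) = -0.1389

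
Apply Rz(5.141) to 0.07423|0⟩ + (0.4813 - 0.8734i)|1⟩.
(-0.06245 - 0.04013i)|0⟩ + (0.06719 + 0.995i)|1⟩

Rz(5.141) = [[e^(−iθ/2), 0], [0, e^(iθ/2)]] with e^(±iθ/2) = cos(θ/2) ± i·sin(θ/2); θ = 5.141, cos(θ/2) ≈ -0.841311, sin(θ/2) ≈ 0.540552.
With a = amp(|0⟩) = 0.07423 and b = amp(|1⟩) = (0.4813 - 0.8734i):
new amp(|0⟩) = (-0.841311 - 0.540552i)·a = (-0.06245 - 0.04013i)
new amp(|1⟩) = (-0.841311 + 0.540552i)·b = (0.06719 + 0.995i)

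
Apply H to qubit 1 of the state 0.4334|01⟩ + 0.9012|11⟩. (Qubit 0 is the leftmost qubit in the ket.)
0.3065|00⟩ - 0.3065|01⟩ + 0.6372|10⟩ - 0.6372|11⟩

H on qubit 1 mixes each pair of kets that differ only in qubit 1: amplitudes (a, b) of (|…0…⟩, |…1…⟩) become ((a + b)/√2, (a − b)/√2). Kets absent from the input have amplitude 0.
(|00⟩, |01⟩): (a, b) = (0, 0.4334) → (0.3065, -0.3065)
(|10⟩, |11⟩): (a, b) = (0, 0.9012) → (0.6372, -0.6372)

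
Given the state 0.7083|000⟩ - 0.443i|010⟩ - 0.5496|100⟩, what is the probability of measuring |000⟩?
0.5017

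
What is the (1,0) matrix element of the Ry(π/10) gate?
0.1564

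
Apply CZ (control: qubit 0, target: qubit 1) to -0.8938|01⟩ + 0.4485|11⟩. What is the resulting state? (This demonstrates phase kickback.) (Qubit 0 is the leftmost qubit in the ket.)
-0.8938|01⟩ - 0.4485|11⟩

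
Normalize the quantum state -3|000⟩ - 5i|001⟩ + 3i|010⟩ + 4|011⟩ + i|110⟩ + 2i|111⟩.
-0.375|000⟩ - 0.625i|001⟩ + 0.375i|010⟩ + 1/2|011⟩ + 0.125i|110⟩ + 0.25i|111⟩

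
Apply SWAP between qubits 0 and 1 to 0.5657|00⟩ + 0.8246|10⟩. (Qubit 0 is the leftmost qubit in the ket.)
0.5657|00⟩ + 0.8246|01⟩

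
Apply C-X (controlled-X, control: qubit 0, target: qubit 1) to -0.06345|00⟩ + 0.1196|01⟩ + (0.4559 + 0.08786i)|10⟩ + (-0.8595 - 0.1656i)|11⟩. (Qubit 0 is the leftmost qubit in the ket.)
-0.06345|00⟩ + 0.1196|01⟩ + (-0.8595 - 0.1656i)|10⟩ + (0.4559 + 0.08786i)|11⟩

C-X leaves the control-|0⟩ kets |00⟩, |01⟩ unchanged and applies X to qubit 1 on the control-|1⟩ pair (|10⟩, |11⟩).
X = [[0, 1], [1, 0]].
With a = amp(|10⟩) = (0.4559 + 0.08786i) and b = amp(|11⟩) = (-0.8595 - 0.1656i):
new amp(|10⟩) = (1)·b = (-0.8595 - 0.1656i)
new amp(|11⟩) = (1)·a = (0.4559 + 0.08786i)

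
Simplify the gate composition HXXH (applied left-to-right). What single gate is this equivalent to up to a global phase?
I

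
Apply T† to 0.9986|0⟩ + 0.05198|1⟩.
0.9986|0⟩ + (0.03676 - 0.03676i)|1⟩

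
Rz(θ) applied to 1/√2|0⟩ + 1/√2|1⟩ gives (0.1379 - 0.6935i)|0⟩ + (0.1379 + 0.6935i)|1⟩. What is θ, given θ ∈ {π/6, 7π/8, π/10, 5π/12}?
7π/8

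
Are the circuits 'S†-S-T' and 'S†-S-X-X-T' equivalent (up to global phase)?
Yes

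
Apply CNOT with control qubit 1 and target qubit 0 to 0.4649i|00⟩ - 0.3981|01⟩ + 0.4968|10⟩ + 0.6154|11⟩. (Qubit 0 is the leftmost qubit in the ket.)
0.4649i|00⟩ + 0.6154|01⟩ + 0.4968|10⟩ - 0.3981|11⟩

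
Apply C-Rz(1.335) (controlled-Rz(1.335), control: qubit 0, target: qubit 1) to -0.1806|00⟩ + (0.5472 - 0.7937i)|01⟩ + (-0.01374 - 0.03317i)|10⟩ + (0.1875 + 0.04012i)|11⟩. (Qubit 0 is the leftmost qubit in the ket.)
-0.1806|00⟩ + (0.5472 - 0.7937i)|01⟩ + (-0.03132 - 0.01755i)|10⟩ + (0.1224 + 0.1476i)|11⟩

C-Rz(1.335) leaves the control-|0⟩ kets |00⟩, |01⟩ unchanged and applies Rz(1.335) to qubit 1 on the control-|1⟩ pair (|10⟩, |11⟩).
Rz(1.335) = [[e^(−iθ/2), 0], [0, e^(iθ/2)]] with e^(±iθ/2) = cos(θ/2) ± i·sin(θ/2); θ = 1.335, cos(θ/2) ≈ 0.785372, sin(θ/2) ≈ 0.619024.
With a = amp(|10⟩) = (-0.01374 - 0.03317i) and b = amp(|11⟩) = (0.1875 + 0.04012i):
new amp(|10⟩) = (0.785372 - 0.619024i)·a = (-0.03132 - 0.01755i)
new amp(|11⟩) = (0.785372 + 0.619024i)·b = (0.1224 + 0.1476i)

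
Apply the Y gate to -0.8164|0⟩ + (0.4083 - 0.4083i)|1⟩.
(-0.4083 - 0.4083i)|0⟩ - 0.8164i|1⟩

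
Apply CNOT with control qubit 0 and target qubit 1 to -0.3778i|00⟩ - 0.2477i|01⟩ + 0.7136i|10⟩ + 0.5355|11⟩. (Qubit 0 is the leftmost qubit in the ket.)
-0.3778i|00⟩ - 0.2477i|01⟩ + 0.5355|10⟩ + 0.7136i|11⟩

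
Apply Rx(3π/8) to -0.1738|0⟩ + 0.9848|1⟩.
(-0.1445 - 0.5471i)|0⟩ + (0.8188 + 0.09656i)|1⟩

Rx(3π/8) = [[cos(θ/2), −i·sin(θ/2)], [−i·sin(θ/2), cos(θ/2)]]; θ = 3π/8, cos(θ/2) ≈ 0.83147, sin(θ/2) ≈ 0.55557.
With a = amp(|0⟩) = -0.1738 and b = amp(|1⟩) = 0.9848:
new amp(|0⟩) = (0.83147)·a + (-0.55557i)·b = (-0.1445 - 0.5471i)
new amp(|1⟩) = (-0.55557i)·a + (0.83147)·b = (0.8188 + 0.09656i)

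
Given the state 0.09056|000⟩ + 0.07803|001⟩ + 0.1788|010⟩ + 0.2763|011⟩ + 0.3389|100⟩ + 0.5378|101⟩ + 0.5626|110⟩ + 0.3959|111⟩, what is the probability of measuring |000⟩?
0.008201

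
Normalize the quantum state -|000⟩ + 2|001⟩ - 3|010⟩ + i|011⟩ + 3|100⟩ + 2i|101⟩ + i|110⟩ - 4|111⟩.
-0.1491|000⟩ + 0.2981|001⟩ - 1/√5|010⟩ + 0.1491i|011⟩ + 1/√5|100⟩ + 0.2981i|101⟩ + 0.1491i|110⟩ - 0.5963|111⟩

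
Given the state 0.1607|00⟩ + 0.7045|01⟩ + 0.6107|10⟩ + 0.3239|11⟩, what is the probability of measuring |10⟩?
0.373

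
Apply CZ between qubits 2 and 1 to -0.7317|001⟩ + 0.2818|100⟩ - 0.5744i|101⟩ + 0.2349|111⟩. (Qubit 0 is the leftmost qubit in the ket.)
-0.7317|001⟩ + 0.2818|100⟩ - 0.5744i|101⟩ - 0.2349|111⟩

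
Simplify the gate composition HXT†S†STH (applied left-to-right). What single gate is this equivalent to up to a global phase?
Z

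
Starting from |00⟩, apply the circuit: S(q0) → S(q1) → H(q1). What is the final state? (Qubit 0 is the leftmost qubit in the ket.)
1/√2|00⟩ + 1/√2|01⟩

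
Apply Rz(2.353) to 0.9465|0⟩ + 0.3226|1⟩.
(0.3636 - 0.8739i)|0⟩ + (0.1239 + 0.2978i)|1⟩

Rz(2.353) = [[e^(−iθ/2), 0], [0, e^(iθ/2)]] with e^(±iθ/2) = cos(θ/2) ± i·sin(θ/2); θ = 2.353, cos(θ/2) ≈ 0.384159, sin(θ/2) ≈ 0.923267.
With a = amp(|0⟩) = 0.9465 and b = amp(|1⟩) = 0.3226:
new amp(|0⟩) = (0.384159 - 0.923267i)·a = (0.3636 - 0.8739i)
new amp(|1⟩) = (0.384159 + 0.923267i)·b = (0.1239 + 0.2978i)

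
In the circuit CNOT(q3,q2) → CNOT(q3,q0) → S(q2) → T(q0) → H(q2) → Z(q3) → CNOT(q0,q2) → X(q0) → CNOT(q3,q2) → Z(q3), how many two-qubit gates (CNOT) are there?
4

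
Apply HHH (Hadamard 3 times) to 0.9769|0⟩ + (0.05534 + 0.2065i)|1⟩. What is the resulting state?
(0.7299 + 0.146i)|0⟩ + (0.6516 - 0.146i)|1⟩

H² = I, so H^3 = H: a single Hadamard. With (a, b) = (0.9769, (0.05534 + 0.2065i)), H gives ((a + b)/√2, (a − b)/√2) = ((0.7299 + 0.146i), (0.6516 - 0.146i)).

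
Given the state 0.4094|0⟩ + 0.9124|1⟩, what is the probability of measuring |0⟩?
0.1676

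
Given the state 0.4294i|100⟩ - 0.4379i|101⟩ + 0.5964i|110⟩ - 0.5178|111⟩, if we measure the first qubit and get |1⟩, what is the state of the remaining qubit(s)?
0.4294i|00⟩ - 0.4379i|01⟩ + 0.5964i|10⟩ - 0.5178|11⟩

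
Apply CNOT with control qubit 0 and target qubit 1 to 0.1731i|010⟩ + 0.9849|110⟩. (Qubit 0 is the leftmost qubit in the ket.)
0.1731i|010⟩ + 0.9849|100⟩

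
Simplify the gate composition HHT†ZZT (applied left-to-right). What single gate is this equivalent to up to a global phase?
I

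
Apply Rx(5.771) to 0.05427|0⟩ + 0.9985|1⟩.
(-0.0525 - 0.2529i)|0⟩ + (-0.9659 - 0.01375i)|1⟩

Rx(5.771) = [[cos(θ/2), −i·sin(θ/2)], [−i·sin(θ/2), cos(θ/2)]]; θ = 5.771, cos(θ/2) ≈ -0.967387, sin(θ/2) ≈ 0.253303.
With a = amp(|0⟩) = 0.05427 and b = amp(|1⟩) = 0.9985:
new amp(|0⟩) = (-0.967387)·a + (-0.253303i)·b = (-0.0525 - 0.2529i)
new amp(|1⟩) = (-0.253303i)·a + (-0.967387)·b = (-0.9659 - 0.01375i)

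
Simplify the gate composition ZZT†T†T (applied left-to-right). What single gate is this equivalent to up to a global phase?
T†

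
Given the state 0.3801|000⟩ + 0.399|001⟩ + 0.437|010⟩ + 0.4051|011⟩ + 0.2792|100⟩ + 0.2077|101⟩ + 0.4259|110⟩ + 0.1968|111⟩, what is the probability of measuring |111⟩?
0.03873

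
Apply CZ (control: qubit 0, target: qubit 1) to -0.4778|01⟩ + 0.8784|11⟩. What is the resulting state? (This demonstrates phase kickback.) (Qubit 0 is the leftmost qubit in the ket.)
-0.4778|01⟩ - 0.8784|11⟩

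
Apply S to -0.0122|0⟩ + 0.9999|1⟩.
-0.0122|0⟩ + 0.9999i|1⟩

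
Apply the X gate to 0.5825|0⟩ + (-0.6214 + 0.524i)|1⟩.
(-0.6214 + 0.524i)|0⟩ + 0.5825|1⟩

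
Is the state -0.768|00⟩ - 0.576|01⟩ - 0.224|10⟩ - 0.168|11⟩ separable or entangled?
Separable

Writing the state as a|00⟩ + b|01⟩ + c|10⟩ + d|11⟩, it is a product state iff ad − bc = 0.
Here (a, b, c, d) = (-0.768, -0.576, -0.224, -0.168): ad − bc = (-0.768)(-0.168) − (-0.576)(-0.224) = 0, so the state is separable.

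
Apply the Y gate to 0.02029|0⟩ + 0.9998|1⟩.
-0.9998i|0⟩ + 0.02029i|1⟩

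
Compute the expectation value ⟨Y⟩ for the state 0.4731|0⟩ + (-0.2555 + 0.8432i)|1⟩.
0.7978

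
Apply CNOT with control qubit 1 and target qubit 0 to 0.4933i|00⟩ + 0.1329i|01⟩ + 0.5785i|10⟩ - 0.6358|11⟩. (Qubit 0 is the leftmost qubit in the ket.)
0.4933i|00⟩ - 0.6358|01⟩ + 0.5785i|10⟩ + 0.1329i|11⟩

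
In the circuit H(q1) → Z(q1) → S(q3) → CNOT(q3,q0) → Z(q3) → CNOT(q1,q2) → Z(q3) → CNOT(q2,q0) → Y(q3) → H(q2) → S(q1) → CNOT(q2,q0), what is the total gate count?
12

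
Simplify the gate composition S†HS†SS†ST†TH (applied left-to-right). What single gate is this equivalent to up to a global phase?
S†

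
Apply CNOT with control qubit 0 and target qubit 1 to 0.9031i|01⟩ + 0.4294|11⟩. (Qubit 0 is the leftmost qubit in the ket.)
0.9031i|01⟩ + 0.4294|10⟩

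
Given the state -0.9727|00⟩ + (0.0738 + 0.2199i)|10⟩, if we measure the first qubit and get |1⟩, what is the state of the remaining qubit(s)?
(0.3182 + 0.948i)|0⟩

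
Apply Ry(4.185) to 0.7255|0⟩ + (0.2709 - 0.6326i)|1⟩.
(-0.5964 + 0.5484i)|0⟩ + (0.494 + 0.3153i)|1⟩

Ry(4.185) = [[cos(θ/2), −sin(θ/2)], [sin(θ/2), cos(θ/2)]]; θ = 4.185, cos(θ/2) ≈ -0.498358, sin(θ/2) ≈ 0.866971.
With a = amp(|0⟩) = 0.7255 and b = amp(|1⟩) = (0.2709 - 0.6326i):
new amp(|0⟩) = (-0.498358)·a + (-0.866971)·b = (-0.5964 + 0.5484i)
new amp(|1⟩) = (0.866971)·a + (-0.498358)·b = (0.494 + 0.3153i)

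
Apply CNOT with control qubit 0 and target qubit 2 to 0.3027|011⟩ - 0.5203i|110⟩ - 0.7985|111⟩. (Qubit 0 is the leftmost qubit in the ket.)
0.3027|011⟩ - 0.7985|110⟩ - 0.5203i|111⟩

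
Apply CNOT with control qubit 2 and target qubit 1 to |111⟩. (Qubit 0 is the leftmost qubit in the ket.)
|101⟩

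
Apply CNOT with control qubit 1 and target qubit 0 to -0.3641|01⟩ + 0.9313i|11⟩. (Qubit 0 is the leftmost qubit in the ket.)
0.9313i|01⟩ - 0.3641|11⟩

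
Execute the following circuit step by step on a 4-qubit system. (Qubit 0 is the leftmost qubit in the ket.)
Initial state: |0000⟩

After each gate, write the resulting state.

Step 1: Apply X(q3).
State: |0001⟩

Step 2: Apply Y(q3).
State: -i|0000⟩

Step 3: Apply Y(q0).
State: |1000⟩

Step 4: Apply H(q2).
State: 1/√2|1000⟩ + 1/√2|1010⟩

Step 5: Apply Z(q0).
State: -1/√2|1000⟩ - 1/√2|1010⟩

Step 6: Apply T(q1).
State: -1/√2|1000⟩ - 1/√2|1010⟩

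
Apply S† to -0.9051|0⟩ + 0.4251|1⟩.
-0.9051|0⟩ - 0.4251i|1⟩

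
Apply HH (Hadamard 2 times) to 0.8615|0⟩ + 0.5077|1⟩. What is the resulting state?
0.8615|0⟩ + 0.5077|1⟩

H² = I, so an even number of Hadamards cancels: H^2 = I and the state is unchanged.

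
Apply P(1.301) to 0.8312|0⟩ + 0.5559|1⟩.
0.8312|0⟩ + (0.1482 + 0.5358i)|1⟩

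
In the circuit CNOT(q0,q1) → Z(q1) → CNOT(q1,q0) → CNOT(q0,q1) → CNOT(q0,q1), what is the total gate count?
5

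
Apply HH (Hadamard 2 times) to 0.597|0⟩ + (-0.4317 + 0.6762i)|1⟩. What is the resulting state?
0.597|0⟩ + (-0.4317 + 0.6762i)|1⟩

H² = I, so an even number of Hadamards cancels: H^2 = I and the state is unchanged.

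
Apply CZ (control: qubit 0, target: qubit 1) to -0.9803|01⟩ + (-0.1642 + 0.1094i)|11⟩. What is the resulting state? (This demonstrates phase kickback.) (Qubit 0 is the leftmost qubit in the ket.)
-0.9803|01⟩ + (0.1642 - 0.1094i)|11⟩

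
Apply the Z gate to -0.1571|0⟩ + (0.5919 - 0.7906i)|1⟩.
-0.1571|0⟩ + (-0.5919 + 0.7906i)|1⟩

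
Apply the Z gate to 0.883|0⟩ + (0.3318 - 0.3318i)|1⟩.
0.883|0⟩ + (-0.3318 + 0.3318i)|1⟩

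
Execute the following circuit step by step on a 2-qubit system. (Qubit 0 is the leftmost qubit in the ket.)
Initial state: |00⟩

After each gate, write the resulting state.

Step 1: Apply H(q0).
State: 1/√2|00⟩ + 1/√2|10⟩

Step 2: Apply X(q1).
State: 1/√2|01⟩ + 1/√2|11⟩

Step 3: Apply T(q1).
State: (1/2 + (1/2)i)|01⟩ + (1/2 + (1/2)i)|11⟩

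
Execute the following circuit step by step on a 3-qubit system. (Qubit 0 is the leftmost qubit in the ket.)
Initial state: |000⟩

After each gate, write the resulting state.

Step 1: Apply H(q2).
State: 1/√2|000⟩ + 1/√2|001⟩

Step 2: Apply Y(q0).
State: (1/√2)i|100⟩ + (1/√2)i|101⟩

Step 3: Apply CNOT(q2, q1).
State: (1/√2)i|100⟩ + (1/√2)i|111⟩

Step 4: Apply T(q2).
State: (1/√2)i|100⟩ + (-1/2 + (1/2)i)|111⟩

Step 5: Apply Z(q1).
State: (1/√2)i|100⟩ + (1/2 - (1/2)i)|111⟩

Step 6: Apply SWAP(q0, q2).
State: (1/√2)i|001⟩ + (1/2 - (1/2)i)|111⟩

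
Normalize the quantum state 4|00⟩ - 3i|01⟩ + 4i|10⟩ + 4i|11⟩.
0.5298|00⟩ - 0.3974i|01⟩ + 0.5298i|10⟩ + 0.5298i|11⟩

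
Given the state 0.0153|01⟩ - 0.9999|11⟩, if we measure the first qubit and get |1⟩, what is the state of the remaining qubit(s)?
-|1⟩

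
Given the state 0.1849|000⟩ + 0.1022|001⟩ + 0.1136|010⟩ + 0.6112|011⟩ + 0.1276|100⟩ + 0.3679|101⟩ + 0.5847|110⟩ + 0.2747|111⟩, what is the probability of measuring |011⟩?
0.3736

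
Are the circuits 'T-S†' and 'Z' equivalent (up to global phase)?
No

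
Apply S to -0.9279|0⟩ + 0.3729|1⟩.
-0.9279|0⟩ + 0.3729i|1⟩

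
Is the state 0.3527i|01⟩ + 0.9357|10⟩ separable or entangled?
Entangled

Writing the state as a|00⟩ + b|01⟩ + c|10⟩ + d|11⟩, it is a product state iff ad − bc = 0.
Here (a, b, c, d) = (0, 0.3527i, 0.9357, 0): ad − bc = (0)(0) − (0.3527i)(0.9357) = -0.33i ≠ 0, so the state is entangled.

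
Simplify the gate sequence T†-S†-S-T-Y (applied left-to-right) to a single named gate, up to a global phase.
Y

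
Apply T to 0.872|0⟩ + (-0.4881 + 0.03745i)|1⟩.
0.872|0⟩ + (-0.3716 - 0.3187i)|1⟩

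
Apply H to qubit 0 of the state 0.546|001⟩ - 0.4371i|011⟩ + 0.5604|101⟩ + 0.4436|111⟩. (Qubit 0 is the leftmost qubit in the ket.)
0.7823|001⟩ + (0.3137 - 0.3091i)|011⟩ - 0.01018|101⟩ + (-0.3137 - 0.3091i)|111⟩

H on qubit 0 mixes each pair of kets that differ only in qubit 0: amplitudes (a, b) of (|…0…⟩, |…1…⟩) become ((a + b)/√2, (a − b)/√2). Kets absent from the input have amplitude 0.
(|001⟩, |101⟩): (a, b) = (0.546, 0.5604) → (0.7823, -0.01018)
(|011⟩, |111⟩): (a, b) = (-0.4371i, 0.4436) → ((0.3137 - 0.3091i), (-0.3137 - 0.3091i))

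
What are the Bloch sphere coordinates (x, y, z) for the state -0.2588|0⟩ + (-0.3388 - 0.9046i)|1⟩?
(0.1754, 0.4682, -0.8661)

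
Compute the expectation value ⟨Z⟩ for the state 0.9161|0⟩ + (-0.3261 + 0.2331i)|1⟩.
0.6786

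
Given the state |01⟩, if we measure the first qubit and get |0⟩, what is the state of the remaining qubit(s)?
|1⟩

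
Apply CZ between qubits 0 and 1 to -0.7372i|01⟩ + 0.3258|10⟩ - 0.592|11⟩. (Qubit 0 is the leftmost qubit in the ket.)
-0.7372i|01⟩ + 0.3258|10⟩ + 0.592|11⟩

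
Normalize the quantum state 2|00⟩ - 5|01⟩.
0.3714|00⟩ - 0.9285|01⟩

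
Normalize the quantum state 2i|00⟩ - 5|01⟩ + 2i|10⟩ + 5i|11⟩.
0.2626i|00⟩ - 0.6565|01⟩ + 0.2626i|10⟩ + 0.6565i|11⟩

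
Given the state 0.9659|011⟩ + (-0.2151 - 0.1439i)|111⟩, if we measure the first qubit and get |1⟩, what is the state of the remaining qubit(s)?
(-0.8312 - 0.556i)|11⟩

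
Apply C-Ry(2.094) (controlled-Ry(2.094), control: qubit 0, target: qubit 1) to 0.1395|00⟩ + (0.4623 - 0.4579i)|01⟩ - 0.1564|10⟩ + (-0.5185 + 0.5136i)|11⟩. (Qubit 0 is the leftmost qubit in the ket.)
0.1395|00⟩ + (0.4623 - 0.4579i)|01⟩ + (0.3708 - 0.4447i)|10⟩ + (-0.3948 + 0.2569i)|11⟩

C-Ry(2.094) leaves the control-|0⟩ kets |00⟩, |01⟩ unchanged and applies Ry(2.094) to qubit 1 on the control-|1⟩ pair (|10⟩, |11⟩).
Ry(2.094) = [[cos(θ/2), −sin(θ/2)], [sin(θ/2), cos(θ/2)]]; θ = 2.094, cos(θ/2) ≈ 0.500171, sin(θ/2) ≈ 0.865927.
With a = amp(|10⟩) = -0.1564 and b = amp(|11⟩) = (-0.5185 + 0.5136i):
new amp(|10⟩) = (0.500171)·a + (-0.865927)·b = (0.3708 - 0.4447i)
new amp(|11⟩) = (0.865927)·a + (0.500171)·b = (-0.3948 + 0.2569i)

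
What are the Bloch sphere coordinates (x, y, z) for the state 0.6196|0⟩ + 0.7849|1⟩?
(0.9726, 0, -0.2322)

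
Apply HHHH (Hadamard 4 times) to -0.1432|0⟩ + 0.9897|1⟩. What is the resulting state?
-0.1432|0⟩ + 0.9897|1⟩

H² = I, so an even number of Hadamards cancels: H^4 = I and the state is unchanged.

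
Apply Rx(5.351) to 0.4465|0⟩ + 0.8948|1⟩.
(-0.3989 - 0.4021i)|0⟩ + (-0.7994 - 0.2007i)|1⟩

Rx(5.351) = [[cos(θ/2), −i·sin(θ/2)], [−i·sin(θ/2), cos(θ/2)]]; θ = 5.351, cos(θ/2) ≈ -0.893331, sin(θ/2) ≈ 0.449399.
With a = amp(|0⟩) = 0.4465 and b = amp(|1⟩) = 0.8948:
new amp(|0⟩) = (-0.893331)·a + (-0.449399i)·b = (-0.3989 - 0.4021i)
new amp(|1⟩) = (-0.449399i)·a + (-0.893331)·b = (-0.7994 - 0.2007i)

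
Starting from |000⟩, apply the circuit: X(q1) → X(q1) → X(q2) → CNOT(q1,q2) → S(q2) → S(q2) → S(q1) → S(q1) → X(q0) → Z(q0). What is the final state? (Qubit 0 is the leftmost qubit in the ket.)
|101⟩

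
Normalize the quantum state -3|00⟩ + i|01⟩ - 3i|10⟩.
-0.6882|00⟩ + 0.2294i|01⟩ - 0.6882i|10⟩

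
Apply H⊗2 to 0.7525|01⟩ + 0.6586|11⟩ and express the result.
0.7056|00⟩ - 0.7056|01⟩ + 0.04695|10⟩ - 0.04695|11⟩

H⊗2 gives amp(|y⟩) = (1/2) Σ_x (−1)^(x·y) amp(|x⟩), where x·y is the number of positions in which both x and y have a 1.
|00⟩: (0.7525 + 0.6586)/2 = 0.7056
|01⟩: (-0.7525 - 0.6586)/2 = -0.7056
|10⟩: (0.7525 - 0.6586)/2 = 0.04695
|11⟩: (-0.7525 + 0.6586)/2 = -0.04695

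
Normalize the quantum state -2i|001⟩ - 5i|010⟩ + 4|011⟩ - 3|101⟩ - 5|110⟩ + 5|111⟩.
-0.1961i|001⟩ - 0.4903i|010⟩ + 0.3922|011⟩ - 0.2942|101⟩ - 0.4903|110⟩ + 0.4903|111⟩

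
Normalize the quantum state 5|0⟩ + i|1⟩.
0.9806|0⟩ + 0.1961i|1⟩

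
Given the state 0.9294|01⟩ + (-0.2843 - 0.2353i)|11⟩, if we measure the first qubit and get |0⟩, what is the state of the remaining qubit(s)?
|1⟩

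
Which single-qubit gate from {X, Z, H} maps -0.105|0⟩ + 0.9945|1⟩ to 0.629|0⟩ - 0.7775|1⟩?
H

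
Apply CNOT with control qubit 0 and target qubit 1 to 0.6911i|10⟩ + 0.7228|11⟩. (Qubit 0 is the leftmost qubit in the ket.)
0.7228|10⟩ + 0.6911i|11⟩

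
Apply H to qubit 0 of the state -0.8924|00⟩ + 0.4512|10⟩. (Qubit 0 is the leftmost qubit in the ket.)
-0.312|00⟩ - 0.9501|10⟩

H on qubit 0 mixes each pair of kets that differ only in qubit 0: amplitudes (a, b) of (|…0…⟩, |…1…⟩) become ((a + b)/√2, (a − b)/√2). Kets absent from the input have amplitude 0.
(|00⟩, |10⟩): (a, b) = (-0.8924, 0.4512) → (-0.312, -0.9501)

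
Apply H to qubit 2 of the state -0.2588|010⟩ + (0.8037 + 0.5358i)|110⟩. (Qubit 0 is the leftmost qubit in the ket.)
-0.183|010⟩ - 0.183|011⟩ + (0.5683 + 0.3789i)|110⟩ + (0.5683 + 0.3789i)|111⟩

H on qubit 2 mixes each pair of kets that differ only in qubit 2: amplitudes (a, b) of (|…0…⟩, |…1…⟩) become ((a + b)/√2, (a − b)/√2). Kets absent from the input have amplitude 0.
(|010⟩, |011⟩): (a, b) = (-0.2588, 0) → (-0.183, -0.183)
(|110⟩, |111⟩): (a, b) = ((0.8037 + 0.5358i), 0) → ((0.5683 + 0.3789i), (0.5683 + 0.3789i))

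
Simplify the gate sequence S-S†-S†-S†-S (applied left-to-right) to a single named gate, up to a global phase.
S†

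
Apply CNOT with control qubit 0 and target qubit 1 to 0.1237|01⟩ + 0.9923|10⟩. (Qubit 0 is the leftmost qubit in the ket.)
0.1237|01⟩ + 0.9923|11⟩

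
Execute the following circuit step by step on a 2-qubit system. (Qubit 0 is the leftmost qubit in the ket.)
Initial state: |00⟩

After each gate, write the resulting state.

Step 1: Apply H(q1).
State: 1/√2|00⟩ + 1/√2|01⟩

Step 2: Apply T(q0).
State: 1/√2|00⟩ + 1/√2|01⟩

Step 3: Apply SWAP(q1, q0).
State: 1/√2|00⟩ + 1/√2|10⟩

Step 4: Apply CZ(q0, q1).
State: 1/√2|00⟩ + 1/√2|10⟩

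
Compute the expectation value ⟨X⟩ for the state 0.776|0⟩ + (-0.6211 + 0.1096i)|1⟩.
-0.9639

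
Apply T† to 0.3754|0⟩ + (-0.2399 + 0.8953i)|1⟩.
0.3754|0⟩ + (0.4634 + 0.8027i)|1⟩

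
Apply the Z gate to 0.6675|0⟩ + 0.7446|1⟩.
0.6675|0⟩ - 0.7446|1⟩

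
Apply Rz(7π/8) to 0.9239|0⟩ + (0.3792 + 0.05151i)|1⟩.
(0.1802 - 0.9061i)|0⟩ + (0.02346 + 0.382i)|1⟩

Rz(7π/8) = [[e^(−iθ/2), 0], [0, e^(iθ/2)]] with e^(±iθ/2) = cos(θ/2) ± i·sin(θ/2); θ = 7π/8, cos(θ/2) ≈ 0.19509, sin(θ/2) ≈ 0.980785.
With a = amp(|0⟩) = 0.9239 and b = amp(|1⟩) = (0.3792 + 0.05151i):
new amp(|0⟩) = (0.19509 - 0.980785i)·a = (0.1802 - 0.9061i)
new amp(|1⟩) = (0.19509 + 0.980785i)·b = (0.02346 + 0.382i)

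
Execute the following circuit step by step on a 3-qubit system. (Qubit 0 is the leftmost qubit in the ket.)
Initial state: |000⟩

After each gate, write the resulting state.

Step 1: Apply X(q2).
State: |001⟩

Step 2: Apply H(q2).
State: 1/√2|000⟩ - 1/√2|001⟩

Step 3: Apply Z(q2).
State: 1/√2|000⟩ + 1/√2|001⟩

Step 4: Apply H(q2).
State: |000⟩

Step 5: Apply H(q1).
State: 1/√2|000⟩ + 1/√2|010⟩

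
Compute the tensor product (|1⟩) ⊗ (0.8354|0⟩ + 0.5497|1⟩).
0.8354|10⟩ + 0.5497|11⟩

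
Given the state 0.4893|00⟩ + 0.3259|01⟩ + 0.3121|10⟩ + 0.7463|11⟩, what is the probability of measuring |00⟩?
0.2394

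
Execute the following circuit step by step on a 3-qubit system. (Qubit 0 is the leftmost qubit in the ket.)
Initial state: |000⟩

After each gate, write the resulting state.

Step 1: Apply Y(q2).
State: i|001⟩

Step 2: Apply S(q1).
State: i|001⟩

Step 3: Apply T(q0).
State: i|001⟩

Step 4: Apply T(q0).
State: i|001⟩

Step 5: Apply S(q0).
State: i|001⟩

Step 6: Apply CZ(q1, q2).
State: i|001⟩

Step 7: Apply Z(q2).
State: -i|001⟩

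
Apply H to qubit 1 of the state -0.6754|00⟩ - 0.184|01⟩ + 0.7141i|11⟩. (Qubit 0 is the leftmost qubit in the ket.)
-0.6077|00⟩ - 0.3475|01⟩ + 0.5049i|10⟩ - 0.5049i|11⟩

H on qubit 1 mixes each pair of kets that differ only in qubit 1: amplitudes (a, b) of (|…0…⟩, |…1…⟩) become ((a + b)/√2, (a − b)/√2). Kets absent from the input have amplitude 0.
(|00⟩, |01⟩): (a, b) = (-0.6754, -0.184) → (-0.6077, -0.3475)
(|10⟩, |11⟩): (a, b) = (0, 0.7141i) → (0.5049i, -0.5049i)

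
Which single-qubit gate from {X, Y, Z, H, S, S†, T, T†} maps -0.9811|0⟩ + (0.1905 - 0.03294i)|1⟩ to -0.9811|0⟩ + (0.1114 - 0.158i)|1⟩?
T†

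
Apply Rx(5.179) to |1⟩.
-0.5245i|0⟩ - 0.8514|1⟩

Rx(5.179) = [[cos(θ/2), −i·sin(θ/2)], [−i·sin(θ/2), cos(θ/2)]]; θ = 5.179, cos(θ/2) ≈ -0.851429, sin(θ/2) ≈ 0.52447.
With a = amp(|0⟩) = 0 and b = amp(|1⟩) = 1:
new amp(|0⟩) = (-0.851429)·a + (-0.52447i)·b = -0.5245i
new amp(|1⟩) = (-0.52447i)·a + (-0.851429)·b = -0.8514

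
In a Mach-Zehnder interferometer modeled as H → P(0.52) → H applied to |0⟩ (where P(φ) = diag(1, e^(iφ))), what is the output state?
(0.9339 + 0.2484i)|0⟩ + (0.06609 - 0.2484i)|1⟩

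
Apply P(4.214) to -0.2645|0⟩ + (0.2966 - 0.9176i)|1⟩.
-0.2645|0⟩ + (-0.9478 + 0.1781i)|1⟩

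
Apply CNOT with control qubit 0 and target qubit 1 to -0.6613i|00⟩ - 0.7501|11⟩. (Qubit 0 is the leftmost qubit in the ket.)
-0.6613i|00⟩ - 0.7501|10⟩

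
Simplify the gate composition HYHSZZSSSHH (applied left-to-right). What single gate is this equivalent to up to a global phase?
Y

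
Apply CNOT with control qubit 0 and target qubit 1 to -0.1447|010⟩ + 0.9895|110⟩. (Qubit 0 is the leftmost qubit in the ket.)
-0.1447|010⟩ + 0.9895|100⟩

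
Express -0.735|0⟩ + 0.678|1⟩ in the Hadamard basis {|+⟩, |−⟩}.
-0.04031|+⟩ - 0.9991|−⟩

With |ψ⟩ = α|0⟩ + β|1⟩, the Hadamard-basis coefficients are ⟨+|ψ⟩ = (α + β)/√2 and ⟨−|ψ⟩ = (α − β)/√2.
Here α = -0.735, β = 0.678: (α + β)/√2 = -0.04031, (α − β)/√2 = -0.9991.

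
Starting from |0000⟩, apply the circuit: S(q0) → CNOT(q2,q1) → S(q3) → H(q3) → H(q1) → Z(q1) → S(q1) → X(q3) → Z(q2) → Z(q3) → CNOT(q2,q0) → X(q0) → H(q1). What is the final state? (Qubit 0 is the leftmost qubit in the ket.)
(1/√8 - (1/√8)i)|1000⟩ + (-1/√8 + (1/√8)i)|1001⟩ + (1/√8 + (1/√8)i)|1100⟩ + (-1/√8 - (1/√8)i)|1101⟩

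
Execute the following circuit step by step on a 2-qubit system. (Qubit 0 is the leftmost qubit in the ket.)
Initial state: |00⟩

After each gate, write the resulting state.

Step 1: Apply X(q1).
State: |01⟩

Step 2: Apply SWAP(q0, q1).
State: |10⟩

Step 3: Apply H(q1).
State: 1/√2|10⟩ + 1/√2|11⟩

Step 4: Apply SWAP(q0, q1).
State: 1/√2|01⟩ + 1/√2|11⟩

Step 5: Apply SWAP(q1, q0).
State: 1/√2|10⟩ + 1/√2|11⟩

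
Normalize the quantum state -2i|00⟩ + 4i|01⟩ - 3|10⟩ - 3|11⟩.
-0.3244i|00⟩ + 0.6489i|01⟩ - 0.4867|10⟩ - 0.4867|11⟩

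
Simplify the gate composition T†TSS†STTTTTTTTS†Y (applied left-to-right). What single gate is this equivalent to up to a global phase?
Y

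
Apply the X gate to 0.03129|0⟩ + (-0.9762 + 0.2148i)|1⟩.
(-0.9762 + 0.2148i)|0⟩ + 0.03129|1⟩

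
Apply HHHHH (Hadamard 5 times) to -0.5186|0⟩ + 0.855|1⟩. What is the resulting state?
0.2379|0⟩ - 0.9713|1⟩

H² = I, so H^5 = H: a single Hadamard. With (a, b) = (-0.5186, 0.855), H gives ((a + b)/√2, (a − b)/√2) = (0.2379, -0.9713).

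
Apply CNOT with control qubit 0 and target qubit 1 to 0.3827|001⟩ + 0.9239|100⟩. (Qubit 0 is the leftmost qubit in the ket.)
0.3827|001⟩ + 0.9239|110⟩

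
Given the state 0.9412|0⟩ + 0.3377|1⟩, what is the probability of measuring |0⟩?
0.8859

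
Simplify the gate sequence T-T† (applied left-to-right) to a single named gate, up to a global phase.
I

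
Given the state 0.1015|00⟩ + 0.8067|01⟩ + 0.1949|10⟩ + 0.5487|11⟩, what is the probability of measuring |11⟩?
0.3011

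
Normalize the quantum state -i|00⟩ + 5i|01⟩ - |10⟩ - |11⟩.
-0.189i|00⟩ + 0.9449i|01⟩ - 0.189|10⟩ - 0.189|11⟩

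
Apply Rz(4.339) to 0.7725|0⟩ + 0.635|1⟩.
(-0.4354 - 0.6381i)|0⟩ + (-0.3579 + 0.5246i)|1⟩

Rz(4.339) = [[e^(−iθ/2), 0], [0, e^(iθ/2)]] with e^(±iθ/2) = cos(θ/2) ± i·sin(θ/2); θ = 4.339, cos(θ/2) ≈ -0.563572, sin(θ/2) ≈ 0.826067.
With a = amp(|0⟩) = 0.7725 and b = amp(|1⟩) = 0.635:
new amp(|0⟩) = (-0.563572 - 0.826067i)·a = (-0.4354 - 0.6381i)
new amp(|1⟩) = (-0.563572 + 0.826067i)·b = (-0.3579 + 0.5246i)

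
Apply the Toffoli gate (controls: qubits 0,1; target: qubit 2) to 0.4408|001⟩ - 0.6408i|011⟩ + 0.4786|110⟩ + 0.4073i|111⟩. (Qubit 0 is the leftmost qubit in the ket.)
0.4408|001⟩ - 0.6408i|011⟩ + 0.4073i|110⟩ + 0.4786|111⟩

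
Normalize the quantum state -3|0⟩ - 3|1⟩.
-1/√2|0⟩ - 1/√2|1⟩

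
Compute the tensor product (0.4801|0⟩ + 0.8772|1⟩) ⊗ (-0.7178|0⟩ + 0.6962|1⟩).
-0.3446|00⟩ + 0.3342|01⟩ - 0.6297|10⟩ + 0.6107|11⟩

amp(|b₁b₂…⟩) = product of the factor amplitudes for bits b₁, b₂, …; only kets whose every factor amplitude is nonzero survive.
|00⟩: (0.4801)(-0.7178) = -0.3446
|01⟩: (0.4801)(0.6962) = 0.3342
|10⟩: (0.8772)(-0.7178) = -0.6297
|11⟩: (0.8772)(0.6962) = 0.6107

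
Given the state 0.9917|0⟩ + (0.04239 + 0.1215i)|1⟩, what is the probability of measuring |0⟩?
0.9835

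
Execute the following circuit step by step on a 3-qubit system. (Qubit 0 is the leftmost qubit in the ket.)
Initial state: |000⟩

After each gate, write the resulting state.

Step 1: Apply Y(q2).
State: i|001⟩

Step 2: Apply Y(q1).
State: -|011⟩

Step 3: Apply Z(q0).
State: -|011⟩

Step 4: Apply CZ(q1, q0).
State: -|011⟩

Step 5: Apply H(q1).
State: -1/√2|001⟩ + 1/√2|011⟩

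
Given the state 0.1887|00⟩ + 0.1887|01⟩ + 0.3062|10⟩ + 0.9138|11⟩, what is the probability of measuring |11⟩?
0.835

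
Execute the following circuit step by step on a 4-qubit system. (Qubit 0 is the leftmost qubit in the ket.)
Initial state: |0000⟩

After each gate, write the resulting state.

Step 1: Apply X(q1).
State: |0100⟩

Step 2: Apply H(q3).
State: 1/√2|0100⟩ + 1/√2|0101⟩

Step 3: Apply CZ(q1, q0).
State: 1/√2|0100⟩ + 1/√2|0101⟩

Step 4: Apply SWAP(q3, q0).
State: 1/√2|0100⟩ + 1/√2|1100⟩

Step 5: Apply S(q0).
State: 1/√2|0100⟩ + (1/√2)i|1100⟩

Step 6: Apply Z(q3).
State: 1/√2|0100⟩ + (1/√2)i|1100⟩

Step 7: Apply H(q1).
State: 1/2|0000⟩ - 1/2|0100⟩ + (1/2)i|1000⟩ - (1/2)i|1100⟩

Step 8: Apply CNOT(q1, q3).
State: 1/2|0000⟩ - 1/2|0101⟩ + (1/2)i|1000⟩ - (1/2)i|1101⟩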